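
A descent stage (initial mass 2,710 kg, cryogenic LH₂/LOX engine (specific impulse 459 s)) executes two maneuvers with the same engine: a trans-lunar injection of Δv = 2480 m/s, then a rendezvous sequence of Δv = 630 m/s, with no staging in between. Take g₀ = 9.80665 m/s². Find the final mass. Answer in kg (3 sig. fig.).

final mass ≈ 1360 kg

v_e = Isp · g₀ = 459 × 9.80665 = 4501.3 m/s.
After the first burn: m = 2710 × exp(−2480/4501.3) = 2710 × 0.57640 = 1,562.04 kg.
After the second burn: m = 1,562.04 × exp(−630/4501.3) = 1,562.04 × 0.86939 = 1,358.02 kg.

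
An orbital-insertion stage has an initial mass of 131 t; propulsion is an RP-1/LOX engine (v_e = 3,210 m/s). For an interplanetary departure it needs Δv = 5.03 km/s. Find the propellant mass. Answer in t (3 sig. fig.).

m₀/m_f = exp(Δv / v_e) = exp(5030 / 3210.0) = exp(1.5670) = 4.7921.
m_f = 131 / 4.7921 = 27.3367 t, so propellant = m₀ − m_f = 131 − 27.3367 = 103.6633 t.

propellant mass ≈ 104 t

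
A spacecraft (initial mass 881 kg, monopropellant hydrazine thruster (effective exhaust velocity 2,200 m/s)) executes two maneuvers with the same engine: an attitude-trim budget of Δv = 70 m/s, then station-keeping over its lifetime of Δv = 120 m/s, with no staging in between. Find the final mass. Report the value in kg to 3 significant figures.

final mass ≈ 808 kg

After the first burn: m = 881 × exp(−70/2200.0) = 881 × 0.96868 = 853.407 kg.
After the second burn: m = 853.407 × exp(−120/2200.0) = 853.407 × 0.94692 = 808.108 kg.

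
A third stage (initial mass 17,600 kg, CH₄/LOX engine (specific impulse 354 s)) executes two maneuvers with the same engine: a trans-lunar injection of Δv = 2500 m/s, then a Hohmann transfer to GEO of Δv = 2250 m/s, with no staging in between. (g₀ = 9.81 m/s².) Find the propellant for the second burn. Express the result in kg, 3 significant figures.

propellant for the second burn ≈ 4090 kg

v_e = Isp · g₀ = 354 × 9.81 = 3472.7 m/s.
After the first burn: m = 17600 × exp(−2500/3472.7) = 17600 × 0.48680 = 8,567.68 kg.
After the second burn: m = 8,567.68 × exp(−2250/3472.7) = 8,567.68 × 0.52314 = 4,482.1 kg.
Second-burn propellant = 8,567.68 − 4,482.1 = 4,085.58 kg.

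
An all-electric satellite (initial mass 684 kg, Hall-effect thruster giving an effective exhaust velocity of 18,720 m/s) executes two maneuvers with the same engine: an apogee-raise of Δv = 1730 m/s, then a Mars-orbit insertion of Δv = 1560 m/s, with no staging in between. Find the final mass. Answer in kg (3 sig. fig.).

final mass ≈ 574 kg

After the first burn: m = 684 × exp(−1730/18720.0) = 684 × 0.91173 = 623.623 kg.
After the second burn: m = 623.623 × exp(−1560/18720.0) = 623.623 × 0.92004 = 573.758 kg.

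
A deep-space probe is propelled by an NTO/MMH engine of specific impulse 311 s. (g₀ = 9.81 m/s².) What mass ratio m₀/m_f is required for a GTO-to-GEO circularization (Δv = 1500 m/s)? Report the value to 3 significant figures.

mass ratio ≈ 1.64

v_e = Isp · g₀ = 311 × 9.81 = 3050.9 m/s.
m₀/m_f = exp(Δv / v_e) = exp(1500 / 3050.9) = exp(0.4917) = 1.6350.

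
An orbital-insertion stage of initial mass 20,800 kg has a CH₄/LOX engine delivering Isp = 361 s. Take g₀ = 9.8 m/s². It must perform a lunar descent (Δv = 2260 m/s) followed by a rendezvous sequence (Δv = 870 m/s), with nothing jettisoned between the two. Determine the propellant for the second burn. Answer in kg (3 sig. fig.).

propellant for the second burn ≈ 2390 kg

v_e = Isp · g₀ = 361 × 9.8 = 3537.8 m/s.
After the first burn: m = 20800 × exp(−2260/3537.8) = 20800 × 0.52792 = 10,980.7 kg.
After the second burn: m = 10,980.7 × exp(−870/3537.8) = 10,980.7 × 0.78199 = 8,586.8 kg.
Second-burn propellant = 10,980.7 − 8,586.8 = 2,393.9 kg.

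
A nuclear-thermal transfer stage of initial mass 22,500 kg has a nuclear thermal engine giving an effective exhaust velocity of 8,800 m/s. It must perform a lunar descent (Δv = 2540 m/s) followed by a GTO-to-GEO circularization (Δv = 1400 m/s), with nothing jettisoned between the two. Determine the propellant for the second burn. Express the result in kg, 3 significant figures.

After the first burn: m = 22500 × exp(−2540/8800.0) = 22500 × 0.74928 = 16,858.8 kg.
After the second burn: m = 16,858.8 × exp(−1400/8800.0) = 16,858.8 × 0.85292 = 14,379.2 kg.
Second-burn propellant = 16,858.8 − 14,379.2 = 2,479.6 kg.

propellant for the second burn ≈ 2480 kg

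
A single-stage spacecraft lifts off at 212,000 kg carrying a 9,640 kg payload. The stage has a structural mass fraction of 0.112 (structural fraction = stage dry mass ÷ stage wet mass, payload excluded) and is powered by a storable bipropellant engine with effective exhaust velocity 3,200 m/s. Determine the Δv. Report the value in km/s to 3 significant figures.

Δv ≈ 6.02 km/s

Stage wet mass = m₀ − payload = 212,000 − 9,640 = 202,360 kg.
Stage dry mass = ε × stage wet mass = 0.112 × 202,360 = 22,664.3 kg.
Burnout mass m_f = stage dry + payload = 22,664.3 + 9,640 = 32,304.3 kg.
Δv = v_e · ln(212,000/32,304.3) = 3200.0 × ln(6.563) = 3200.0 × 1.8814 ≈ 6020 m/s.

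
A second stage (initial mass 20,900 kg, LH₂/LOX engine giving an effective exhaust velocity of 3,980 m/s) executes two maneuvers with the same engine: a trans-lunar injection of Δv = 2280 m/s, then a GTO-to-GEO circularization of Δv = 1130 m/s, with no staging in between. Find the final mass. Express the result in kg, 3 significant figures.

After the first burn: m = 20900 × exp(−2280/3980.0) = 20900 × 0.56391 = 11,785.7 kg.
After the second burn: m = 11,785.7 × exp(−1130/3980.0) = 11,785.7 × 0.75283 = 8,872.63 kg.

final mass ≈ 8870 kg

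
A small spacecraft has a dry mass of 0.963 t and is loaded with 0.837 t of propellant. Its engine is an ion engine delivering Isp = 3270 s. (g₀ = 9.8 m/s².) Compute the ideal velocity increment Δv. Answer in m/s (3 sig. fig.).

v_e = Isp · g₀ = 3270 × 9.8 = 32046.0 m/s.
m₀ = m_dry + m_prop = 0.963 + 0.837 = 1.8 t.
Rocket equation: Δv = v_e · ln(m₀/m_f) = 32046.0 × ln(1.869) = 32046.0 × 0.6255 ≈ 20044.4 m/s.

Δv ≈ 20000 m/s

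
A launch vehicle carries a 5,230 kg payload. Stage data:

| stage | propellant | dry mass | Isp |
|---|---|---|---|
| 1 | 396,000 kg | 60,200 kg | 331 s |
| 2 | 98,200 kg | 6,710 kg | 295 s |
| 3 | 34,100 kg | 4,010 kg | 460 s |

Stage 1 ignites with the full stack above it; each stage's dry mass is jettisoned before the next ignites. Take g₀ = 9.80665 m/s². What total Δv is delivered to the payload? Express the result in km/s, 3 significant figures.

Δv ≈ 13.6 km/s

Ignition mass of stage 1 = 396,000+60,200 + 98,200+6,710 + 34,100+4,010 + 5,230 = 604,450 kg.
Stage 1: m₀ = 604,450 kg, m_f = 604,450 − 396,000 = 208,450 kg; Δv = 331×9.80665×ln(2.9) = 3246.0×1.0646 ≈ 3456 m/s.
Stage 2: m₀ = 148,250 kg, m_f = 148,250 − 98,200 = 50,050 kg; Δv = 295×9.80665×ln(2.962) = 2893.0×1.0859 ≈ 3141 m/s.
Stage 3: m₀ = 43,340 kg, m_f = 43,340 − 34,100 = 9,240 kg; Δv = 460×9.80665×ln(4.69) = 4511.1×1.5455 ≈ 6972 m/s.
Total Δv = 3456 + 3141 + 6972 = 13569 m/s.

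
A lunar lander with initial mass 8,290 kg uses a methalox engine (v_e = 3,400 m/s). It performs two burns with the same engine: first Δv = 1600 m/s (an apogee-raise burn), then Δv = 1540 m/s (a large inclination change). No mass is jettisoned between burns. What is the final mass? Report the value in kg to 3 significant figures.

After the first burn: m = 8290 × exp(−1600/3400.0) = 8290 × 0.62463 = 5,178.18 kg.
After the second burn: m = 5,178.18 × exp(−1540/3400.0) = 5,178.18 × 0.63576 = 3,292.08 kg.

final mass ≈ 3290 kg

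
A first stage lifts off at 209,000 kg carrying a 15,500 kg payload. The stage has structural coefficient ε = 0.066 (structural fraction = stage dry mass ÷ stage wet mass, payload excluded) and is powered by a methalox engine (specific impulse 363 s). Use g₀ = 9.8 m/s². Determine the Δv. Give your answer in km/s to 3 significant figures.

Δv ≈ 7.12 km/s

Stage wet mass = m₀ − payload = 209,000 − 15,500 = 193,500 kg.
Stage dry mass = ε × stage wet mass = 0.066 × 193,500 = 12,771 kg.
Burnout mass m_f = stage dry + payload = 12,771 + 15,500 = 28,271 kg.
v_e = Isp · g₀ = 363 × 9.8 = 3557.4 m/s.
Rocket equation: Δv = v_e · ln(209,000/28,271) = 3557.4 × ln(7.393) = 3557.4 × 2.0005 ≈ 7117 m/s.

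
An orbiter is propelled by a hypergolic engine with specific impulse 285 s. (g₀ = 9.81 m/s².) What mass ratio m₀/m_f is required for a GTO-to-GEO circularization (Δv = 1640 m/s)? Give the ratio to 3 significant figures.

mass ratio ≈ 1.80

v_e = Isp · g₀ = 285 × 9.81 = 2795.9 m/s.
By the Tsiolkovsky rocket equation, m₀/m_f = exp(Δv / v_e) = exp(1640 / 2795.9) = exp(0.5866) = 1.7978.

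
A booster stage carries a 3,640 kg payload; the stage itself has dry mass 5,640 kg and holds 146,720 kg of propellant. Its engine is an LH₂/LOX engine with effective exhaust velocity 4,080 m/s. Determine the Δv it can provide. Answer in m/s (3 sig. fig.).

m₀ = payload + dry + propellant = 3,640 + 5,640 + 146,720 = 156,000 kg.
m_f = payload + dry = 3,640 + 5,640 = 9,280 kg.
Using Δv = v_e ln(m₀/m_f): Δv = v_e · ln(m₀/m_f) = 4080.0 × ln(16.81) = 4080.0 × 2.8220 ≈ 11513.7 m/s.

Δv ≈ 11500 m/s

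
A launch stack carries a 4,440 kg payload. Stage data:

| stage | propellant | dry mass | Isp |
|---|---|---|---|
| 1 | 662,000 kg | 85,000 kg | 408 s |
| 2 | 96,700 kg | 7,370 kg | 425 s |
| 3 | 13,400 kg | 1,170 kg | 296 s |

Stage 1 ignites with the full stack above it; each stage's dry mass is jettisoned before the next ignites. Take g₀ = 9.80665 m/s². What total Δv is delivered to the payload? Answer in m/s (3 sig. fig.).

Ignition mass of stage 1 = 662,000+85,000 + 96,700+7,370 + 13,400+1,170 + 4,440 = 870,080 kg.
Stage 1: m₀ = 870,080 kg, m_f = 870,080 − 662,000 = 208,080 kg; Δv = 408×9.80665×ln(4.181) = 4001.1×1.4307 ≈ 5724 m/s.
Stage 2: m₀ = 123,080 kg, m_f = 123,080 − 96,700 = 26,380 kg; Δv = 425×9.80665×ln(4.666) = 4167.8×1.5402 ≈ 6419 m/s.
Stage 3: m₀ = 19,010 kg, m_f = 19,010 − 13,400 = 5,610 kg; Δv = 296×9.80665×ln(3.389) = 2902.8×1.2204 ≈ 3543 m/s.
Total Δv = 5724 + 6419 + 3543 = 15686 m/s.

Δv ≈ 15700 m/s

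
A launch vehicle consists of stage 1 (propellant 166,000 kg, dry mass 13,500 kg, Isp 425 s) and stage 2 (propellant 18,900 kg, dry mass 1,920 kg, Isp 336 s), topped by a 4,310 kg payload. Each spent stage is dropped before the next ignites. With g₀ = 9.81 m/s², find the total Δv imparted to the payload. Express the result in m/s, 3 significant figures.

Δv ≈ 11500 m/s

Ignition mass of stage 1 = 166,000+13,500 + 18,900+1,920 + 4,310 = 204,630 kg.
Stage 1: m₀ = 204,630 kg, m_f = 204,630 − 166,000 = 38,630 kg; Δv = 425×9.81×ln(5.297) = 4169.2×1.6672 ≈ 6951 m/s.
Stage 2: m₀ = 25,130 kg, m_f = 25,130 − 18,900 = 6,230 kg; Δv = 336×9.81×ln(4.034) = 3296.2×1.3947 ≈ 4597 m/s.
Total Δv = 6951 + 4597 = 11548 m/s.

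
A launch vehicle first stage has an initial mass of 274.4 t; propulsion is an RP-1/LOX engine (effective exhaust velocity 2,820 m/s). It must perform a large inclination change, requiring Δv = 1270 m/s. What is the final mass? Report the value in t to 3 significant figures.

m₀/m_f = exp(Δv / v_e) = exp(1270 / 2820.0) = exp(0.4504) = 1.5689.
m_f = m₀ / 1.5689 = 274.4 / 1.5689 = 174.9 t.

final mass ≈ 175 t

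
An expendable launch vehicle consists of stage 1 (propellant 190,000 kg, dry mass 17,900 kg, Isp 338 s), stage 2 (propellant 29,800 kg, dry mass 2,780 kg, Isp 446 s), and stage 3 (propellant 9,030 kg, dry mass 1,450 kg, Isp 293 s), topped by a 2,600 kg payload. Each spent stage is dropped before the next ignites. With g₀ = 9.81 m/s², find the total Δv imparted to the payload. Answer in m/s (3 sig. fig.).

Ignition mass of stage 1 = 190,000+17,900 + 29,800+2,780 + 9,030+1,450 + 2,600 = 253,560 kg.
Stage 1: m₀ = 253,560 kg, m_f = 253,560 − 190,000 = 63,560 kg; Δv = 338×9.81×ln(3.989) = 3315.8×1.3836 ≈ 4588 m/s.
Stage 2: m₀ = 45,660 kg, m_f = 45,660 − 29,800 = 15,860 kg; Δv = 446×9.81×ln(2.879) = 4375.3×1.0574 ≈ 4626 m/s.
Stage 3: m₀ = 13,080 kg, m_f = 13,080 − 9,030 = 4,050 kg; Δv = 293×9.81×ln(3.23) = 2874.3×1.1724 ≈ 3370 m/s.
Total Δv = 4588 + 4626 + 3370 = 12584 m/s.

Δv ≈ 12600 m/s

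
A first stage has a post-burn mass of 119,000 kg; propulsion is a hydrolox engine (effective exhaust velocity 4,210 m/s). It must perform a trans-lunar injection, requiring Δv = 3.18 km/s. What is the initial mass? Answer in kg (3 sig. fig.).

m₀/m_f = exp(Δv / v_e) = exp(3180 / 4210.0) = exp(0.7553) = 2.1283.
m₀ = m_f × 2.1283 = 119,000 × 2.1283 = 253,268 kg.

initial mass ≈ 253000 kg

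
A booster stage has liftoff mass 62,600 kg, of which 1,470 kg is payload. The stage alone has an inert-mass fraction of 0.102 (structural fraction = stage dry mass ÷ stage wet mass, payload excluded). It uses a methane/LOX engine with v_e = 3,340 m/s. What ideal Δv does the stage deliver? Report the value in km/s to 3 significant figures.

Stage wet mass = m₀ − payload = 62,600 − 1,470 = 61,130 kg.
Stage dry mass = ε × stage wet mass = 0.102 × 61,130 = 6,235.26 kg.
Burnout mass m_f = stage dry + payload = 6,235.26 + 1,470 = 7,705.26 kg.
Δv = v_e · ln(62,600/7,705.26) = 3340.0 × ln(8.124) = 3340.0 × 2.0949 ≈ 6997 m/s.

Δv ≈ 7.00 km/s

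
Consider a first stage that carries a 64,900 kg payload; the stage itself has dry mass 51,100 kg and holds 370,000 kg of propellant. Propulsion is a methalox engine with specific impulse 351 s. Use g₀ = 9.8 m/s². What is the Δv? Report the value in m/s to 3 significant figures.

v_e = Isp · g₀ = 351 × 9.8 = 3439.8 m/s.
m₀ = payload + dry + propellant = 64,900 + 51,100 + 370,000 = 486,000 kg.
m_f = payload + dry = 64,900 + 51,100 = 116,000 kg.
Using Δv = v_e ln(m₀/m_f): Δv = v_e · ln(m₀/m_f) = 3439.8 × ln(4.19) = 3439.8 × 1.4326 ≈ 4927.9 m/s.

Δv ≈ 4930 m/s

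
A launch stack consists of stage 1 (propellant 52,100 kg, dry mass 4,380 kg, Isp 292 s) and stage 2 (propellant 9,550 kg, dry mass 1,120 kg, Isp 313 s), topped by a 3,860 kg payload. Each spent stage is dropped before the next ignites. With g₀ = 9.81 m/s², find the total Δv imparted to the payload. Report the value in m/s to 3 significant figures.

Δv ≈ 7080 m/s

Ignition mass of stage 1 = 52,100+4,380 + 9,550+1,120 + 3,860 = 71,010 kg.
Stage 1: m₀ = 71,010 kg, m_f = 71,010 − 52,100 = 18,910 kg; Δv = 292×9.81×ln(3.755) = 2864.5×1.3231 ≈ 3790 m/s.
Stage 2: m₀ = 14,530 kg, m_f = 14,530 − 9,550 = 4,980 kg; Δv = 313×9.81×ln(2.918) = 3070.5×1.0708 ≈ 3288 m/s.
Total Δv = 3790 + 3288 = 7078 m/s.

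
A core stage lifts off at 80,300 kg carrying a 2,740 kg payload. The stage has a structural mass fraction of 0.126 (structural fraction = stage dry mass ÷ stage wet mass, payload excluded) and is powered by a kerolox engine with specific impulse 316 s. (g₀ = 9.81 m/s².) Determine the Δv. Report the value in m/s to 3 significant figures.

Stage wet mass = m₀ − payload = 80,300 − 2,740 = 77,560 kg.
Stage dry mass = ε × stage wet mass = 0.126 × 77,560 = 9,772.56 kg.
Burnout mass m_f = stage dry + payload = 9,772.56 + 2,740 = 12,512.56 kg.
v_e = Isp · g₀ = 316 × 9.81 = 3100.0 m/s.
From the ideal rocket equation, Δv = v_e · ln(80,300/12,512.56) = 3100.0 × ln(6.418) = 3100.0 × 1.8590 ≈ 5763 m/s.

Δv ≈ 5760 m/s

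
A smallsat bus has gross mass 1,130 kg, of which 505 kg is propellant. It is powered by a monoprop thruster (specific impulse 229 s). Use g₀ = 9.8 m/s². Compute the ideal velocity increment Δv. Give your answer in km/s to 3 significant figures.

v_e = Isp · g₀ = 229 × 9.8 = 2244.2 m/s.
m_f = m₀ − m_prop = 1,130 − 505 = 625 kg.
By the Tsiolkovsky rocket equation, Δv = v_e · ln(m₀/m_f) = 2244.2 × ln(1.808) = 2244.2 × 0.5922 ≈ 1329.1 m/s.

Δv ≈ 1.33 km/s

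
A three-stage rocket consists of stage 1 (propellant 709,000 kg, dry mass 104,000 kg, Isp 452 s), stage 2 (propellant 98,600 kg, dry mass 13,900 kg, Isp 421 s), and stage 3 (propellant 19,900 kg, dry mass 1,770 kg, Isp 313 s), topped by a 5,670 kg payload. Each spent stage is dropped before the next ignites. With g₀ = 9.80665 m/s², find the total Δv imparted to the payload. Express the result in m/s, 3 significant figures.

Ignition mass of stage 1 = 709,000+104,000 + 98,600+13,900 + 19,900+1,770 + 5,670 = 952,840 kg.
Stage 1: m₀ = 952,840 kg, m_f = 952,840 − 709,000 = 243,840 kg; Δv = 452×9.80665×ln(3.908) = 4432.6×1.3629 ≈ 6041 m/s.
Stage 2: m₀ = 139,840 kg, m_f = 139,840 − 98,600 = 41,240 kg; Δv = 421×9.80665×ln(3.391) = 4128.6×1.2211 ≈ 5041 m/s.
Stage 3: m₀ = 27,340 kg, m_f = 27,340 − 19,900 = 7,440 kg; Δv = 313×9.80665×ln(3.675) = 3069.5×1.3015 ≈ 3995 m/s.
Total Δv = 6041 + 5041 + 3995 = 15077 m/s.

Δv ≈ 15100 m/s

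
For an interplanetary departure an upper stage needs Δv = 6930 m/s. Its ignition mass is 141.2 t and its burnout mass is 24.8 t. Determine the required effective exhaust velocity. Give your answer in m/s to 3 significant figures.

v_e ≈ 3980 m/s

ln(m₀/m_f) = ln(141200/24800) = ln(5.694) = 1.7393.
v_e = Δv / ln(m₀/m_f) = 6930 / 1.7393 = 3984.3 m/s.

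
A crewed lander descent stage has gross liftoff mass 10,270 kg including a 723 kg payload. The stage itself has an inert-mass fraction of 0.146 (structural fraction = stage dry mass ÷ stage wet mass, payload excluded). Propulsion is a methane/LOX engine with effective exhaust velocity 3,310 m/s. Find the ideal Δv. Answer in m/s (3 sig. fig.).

Δv ≈ 5230 m/s

Stage wet mass = m₀ − payload = 10,270 − 723 = 9,547 kg.
Stage dry mass = ε × stage wet mass = 0.146 × 9,547 = 1,393.86 kg.
Burnout mass m_f = stage dry + payload = 1,393.86 + 723 = 2,116.86 kg.
Rocket equation: Δv = v_e · ln(10,270/2,116.86) = 3310.0 × ln(4.852) = 3310.0 × 1.5793 ≈ 5227 m/s.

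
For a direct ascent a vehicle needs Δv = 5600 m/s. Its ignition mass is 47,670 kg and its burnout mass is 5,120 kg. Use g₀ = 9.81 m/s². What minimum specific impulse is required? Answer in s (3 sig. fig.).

ln(m₀/m_f) = ln(47670/5120) = ln(9.311) = 2.2311.
v_e = Δv / ln(m₀/m_f) = 5600 / 2.2311 = 2509.9 m/s.
Isp = v_e / g₀ = 2509.9 / 9.81 = 255.9 s.

Isp ≈ 256 s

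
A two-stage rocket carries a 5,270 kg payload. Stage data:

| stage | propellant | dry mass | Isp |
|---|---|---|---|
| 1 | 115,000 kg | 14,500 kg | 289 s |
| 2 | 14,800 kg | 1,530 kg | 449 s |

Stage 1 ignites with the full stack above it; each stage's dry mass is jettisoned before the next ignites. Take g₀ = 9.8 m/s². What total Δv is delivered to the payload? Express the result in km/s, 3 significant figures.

Ignition mass of stage 1 = 115,000+14,500 + 14,800+1,530 + 5,270 = 151,100 kg.
Stage 1: m₀ = 151,100 kg, m_f = 151,100 − 115,000 = 36,100 kg; Δv = 289×9.8×ln(4.186) = 2832.2×1.4316 ≈ 4055 m/s.
Stage 2: m₀ = 21,600 kg, m_f = 21,600 − 14,800 = 6,800 kg; Δv = 449×9.8×ln(3.176) = 4400.2×1.1558 ≈ 5086 m/s.
Total Δv = 4055 + 5086 = 9141 m/s.

Δv ≈ 9.14 km/s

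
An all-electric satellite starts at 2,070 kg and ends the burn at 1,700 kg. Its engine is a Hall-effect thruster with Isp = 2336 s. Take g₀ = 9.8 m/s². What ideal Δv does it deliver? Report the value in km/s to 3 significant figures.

Δv ≈ 4.51 km/s

v_e = Isp · g₀ = 2336 × 9.8 = 22892.8 m/s.
Δv = v_e · ln(m₀/m_f) = 22892.8 × ln(1.218) = 22892.8 × 0.1969 ≈ 4508.1 m/s.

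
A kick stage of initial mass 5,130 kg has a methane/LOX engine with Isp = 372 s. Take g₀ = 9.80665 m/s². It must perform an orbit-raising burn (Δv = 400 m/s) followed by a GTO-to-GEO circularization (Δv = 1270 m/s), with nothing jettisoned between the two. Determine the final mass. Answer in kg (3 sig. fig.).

final mass ≈ 3250 kg

v_e = Isp · g₀ = 372 × 9.80665 = 3648.1 m/s.
After the first burn: m = 5130 × exp(−400/3648.1) = 5130 × 0.89615 = 4,597.25 kg.
After the second burn: m = 4,597.25 × exp(−1270/3648.1) = 4,597.25 × 0.70601 = 3,245.7 kg.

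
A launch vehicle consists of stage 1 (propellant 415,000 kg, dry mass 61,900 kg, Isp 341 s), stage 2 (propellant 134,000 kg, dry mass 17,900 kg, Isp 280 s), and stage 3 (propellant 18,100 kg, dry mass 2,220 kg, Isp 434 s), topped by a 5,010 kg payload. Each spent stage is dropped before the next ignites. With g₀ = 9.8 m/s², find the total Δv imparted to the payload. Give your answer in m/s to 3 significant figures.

Ignition mass of stage 1 = 415,000+61,900 + 134,000+17,900 + 18,100+2,220 + 5,010 = 654,130 kg.
Stage 1: m₀ = 654,130 kg, m_f = 654,130 − 415,000 = 239,130 kg; Δv = 341×9.8×ln(2.735) = 3341.8×1.0063 ≈ 3363 m/s.
Stage 2: m₀ = 177,230 kg, m_f = 177,230 − 134,000 = 43,230 kg; Δv = 280×9.8×ln(4.1) = 2744.0×1.4109 ≈ 3872 m/s.
Stage 3: m₀ = 25,330 kg, m_f = 25,330 − 18,100 = 7,230 kg; Δv = 434×9.8×ln(3.503) = 4253.2×1.2538 ≈ 5332 m/s.
Total Δv = 3363 + 3872 + 5332 = 12567 m/s.

Δv ≈ 12600 m/s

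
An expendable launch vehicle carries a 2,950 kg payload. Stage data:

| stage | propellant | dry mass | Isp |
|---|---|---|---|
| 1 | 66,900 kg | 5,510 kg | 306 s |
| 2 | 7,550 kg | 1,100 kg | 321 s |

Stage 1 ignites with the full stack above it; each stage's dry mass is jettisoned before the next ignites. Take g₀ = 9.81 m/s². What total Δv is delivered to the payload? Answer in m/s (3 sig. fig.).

Δv ≈ 8090 m/s

Ignition mass of stage 1 = 66,900+5,510 + 7,550+1,100 + 2,950 = 84,010 kg.
Stage 1: m₀ = 84,010 kg, m_f = 84,010 − 66,900 = 17,110 kg; Δv = 306×9.81×ln(4.91) = 3001.9×1.5913 ≈ 4777 m/s.
Stage 2: m₀ = 11,600 kg, m_f = 11,600 − 7,550 = 4,050 kg; Δv = 321×9.81×ln(2.864) = 3149.0×1.0523 ≈ 3314 m/s.
Total Δv = 4777 + 3314 = 8091 m/s.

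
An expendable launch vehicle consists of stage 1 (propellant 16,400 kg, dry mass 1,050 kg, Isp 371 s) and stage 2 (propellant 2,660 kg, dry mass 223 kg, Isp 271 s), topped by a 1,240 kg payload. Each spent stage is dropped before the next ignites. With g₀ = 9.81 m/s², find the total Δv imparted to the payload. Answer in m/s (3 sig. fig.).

Ignition mass of stage 1 = 16,400+1,050 + 2,660+223 + 1,240 = 21,573 kg.
Stage 1: m₀ = 21,573 kg, m_f = 21,573 − 16,400 = 5,173 kg; Δv = 371×9.81×ln(4.17) = 3639.5×1.4280 ≈ 5197 m/s.
Stage 2: m₀ = 4,123 kg, m_f = 4,123 − 2,660 = 1,463 kg; Δv = 271×9.81×ln(2.818) = 2658.5×1.0361 ≈ 2754 m/s.
Total Δv = 5197 + 2754 = 7951 m/s.

Δv ≈ 7950 m/s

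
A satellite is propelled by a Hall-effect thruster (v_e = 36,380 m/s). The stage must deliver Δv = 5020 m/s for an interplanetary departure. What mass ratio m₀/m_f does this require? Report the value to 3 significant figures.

m₀/m_f = exp(Δv / v_e) = exp(5020 / 36380.0) = exp(0.1380) = 1.1480.

mass ratio ≈ 1.15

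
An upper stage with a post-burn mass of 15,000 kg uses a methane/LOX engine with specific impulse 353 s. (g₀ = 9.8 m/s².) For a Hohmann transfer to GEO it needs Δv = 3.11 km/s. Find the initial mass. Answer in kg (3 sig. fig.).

v_e = Isp · g₀ = 353 × 9.8 = 3459.4 m/s.
m₀/m_f = exp(Δv / v_e) = exp(3110 / 3459.4) = exp(0.8990) = 2.4571.
m₀ = m_f × 2.4571 = 15,000 × 2.4571 = 36,856.5 kg.

initial mass ≈ 36900 kg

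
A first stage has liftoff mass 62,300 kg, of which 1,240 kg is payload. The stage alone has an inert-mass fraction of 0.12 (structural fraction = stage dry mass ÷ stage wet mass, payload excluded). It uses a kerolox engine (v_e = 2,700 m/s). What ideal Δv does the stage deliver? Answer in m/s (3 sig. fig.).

Stage wet mass = m₀ − payload = 62,300 − 1,240 = 61,060 kg.
Stage dry mass = ε × stage wet mass = 0.12 × 61,060 = 7,327.2 kg.
Burnout mass m_f = stage dry + payload = 7,327.2 + 1,240 = 8,567.2 kg.
Δv = v_e · ln(62,300/8,567.2) = 2700.0 × ln(7.272) = 2700.0 × 1.9840 ≈ 5357 m/s.

Δv ≈ 5360 m/s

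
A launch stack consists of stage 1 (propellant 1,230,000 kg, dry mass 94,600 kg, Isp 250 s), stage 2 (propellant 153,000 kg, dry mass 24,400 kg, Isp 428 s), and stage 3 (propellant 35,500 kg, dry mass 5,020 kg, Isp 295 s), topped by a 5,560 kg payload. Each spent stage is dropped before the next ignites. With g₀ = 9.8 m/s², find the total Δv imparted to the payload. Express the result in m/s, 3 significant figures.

Δv ≈ 13000 m/s

Ignition mass of stage 1 = 1,230,000+94,600 + 153,000+24,400 + 35,500+5,020 + 5,560 = 1,548,080 kg.
Stage 1: m₀ = 1,548,080 kg, m_f = 1,548,080 − 1,230,000 = 318,080 kg; Δv = 250×9.8×ln(4.867) = 2450.0×1.5825 ≈ 3877 m/s.
Stage 2: m₀ = 223,480 kg, m_f = 223,480 − 153,000 = 70,480 kg; Δv = 428×9.8×ln(3.171) = 4194.4×1.1540 ≈ 4840 m/s.
Stage 3: m₀ = 46,080 kg, m_f = 46,080 − 35,500 = 10,580 kg; Δv = 295×9.8×ln(4.355) = 2891.0×1.4714 ≈ 4254 m/s.
Total Δv = 3877 + 4840 + 4254 = 12971 m/s.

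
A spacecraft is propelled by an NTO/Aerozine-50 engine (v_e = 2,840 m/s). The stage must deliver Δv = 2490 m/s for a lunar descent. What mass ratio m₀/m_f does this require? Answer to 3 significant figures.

m₀/m_f = exp(Δv / v_e) = exp(2490 / 2840.0) = exp(0.8768) = 2.4031.

mass ratio ≈ 2.40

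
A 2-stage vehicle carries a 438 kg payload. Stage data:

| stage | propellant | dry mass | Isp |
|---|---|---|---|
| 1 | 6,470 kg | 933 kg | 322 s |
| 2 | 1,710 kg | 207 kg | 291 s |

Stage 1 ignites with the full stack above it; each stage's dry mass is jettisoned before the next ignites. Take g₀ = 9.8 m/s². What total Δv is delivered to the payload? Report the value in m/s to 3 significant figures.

Ignition mass of stage 1 = 6,470+933 + 1,710+207 + 438 = 9,758 kg.
Stage 1: m₀ = 9,758 kg, m_f = 9,758 − 6,470 = 3,288 kg; Δv = 322×9.8×ln(2.968) = 3155.6×1.0878 ≈ 3433 m/s.
Stage 2: m₀ = 2,355 kg, m_f = 2,355 − 1,710 = 645 kg; Δv = 291×9.8×ln(3.651) = 2851.8×1.2950 ≈ 3693 m/s.
Total Δv = 3433 + 3693 = 7126 m/s.

Δv ≈ 7130 m/s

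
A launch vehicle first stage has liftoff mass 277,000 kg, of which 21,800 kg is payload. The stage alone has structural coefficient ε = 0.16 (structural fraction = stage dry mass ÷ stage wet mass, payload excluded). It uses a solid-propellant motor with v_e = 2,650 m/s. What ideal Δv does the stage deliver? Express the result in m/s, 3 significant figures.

Δv ≈ 3940 m/s

Stage wet mass = m₀ − payload = 277,000 − 21,800 = 255,200 kg.
Stage dry mass = ε × stage wet mass = 0.16 × 255,200 = 40,832 kg.
Burnout mass m_f = stage dry + payload = 40,832 + 21,800 = 62,632 kg.
Using Δv = v_e ln(m₀/m_f): Δv = v_e · ln(277,000/62,632) = 2650.0 × ln(4.423) = 2650.0 × 1.4867 ≈ 3940 m/s.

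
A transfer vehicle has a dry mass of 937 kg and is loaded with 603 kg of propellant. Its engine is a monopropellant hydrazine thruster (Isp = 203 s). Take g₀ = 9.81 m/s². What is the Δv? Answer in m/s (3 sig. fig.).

v_e = Isp · g₀ = 203 × 9.81 = 1991.4 m/s.
m₀ = m_dry + m_prop = 937 + 603 = 1,540 kg.
Δv = v_e · ln(m₀/m_f) = 1991.4 × ln(1.644) = 1991.4 × 0.4969 ≈ 989.5 m/s.

Δv ≈ 989 m/s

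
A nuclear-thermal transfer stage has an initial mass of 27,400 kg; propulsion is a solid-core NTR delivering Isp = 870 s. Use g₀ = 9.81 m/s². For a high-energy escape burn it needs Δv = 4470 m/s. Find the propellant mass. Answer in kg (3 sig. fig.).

v_e = Isp · g₀ = 870 × 9.81 = 8534.7 m/s.
Rocket equation: m₀/m_f = exp(Δv / v_e) = exp(4470 / 8534.7) = exp(0.5237) = 1.6883.
m_f = 27,400 / 1.6883 = 16,229.3 kg, so propellant = m₀ − m_f = 27,400 − 16,229.3 = 11,170.7 kg.

propellant mass ≈ 11200 kg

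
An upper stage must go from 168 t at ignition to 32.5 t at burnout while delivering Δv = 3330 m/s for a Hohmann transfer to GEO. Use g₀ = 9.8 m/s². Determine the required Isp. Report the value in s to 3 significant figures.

Isp ≈ 207 s

ln(m₀/m_f) = ln(168000/32500) = ln(5.169) = 1.6427.
Using Δv = v_e ln(m₀/m_f): v_e = Δv / ln(m₀/m_f) = 3330 / 1.6427 = 2027.1 m/s.
Isp = v_e / g₀ = 2027.1 / 9.8 = 206.8 s.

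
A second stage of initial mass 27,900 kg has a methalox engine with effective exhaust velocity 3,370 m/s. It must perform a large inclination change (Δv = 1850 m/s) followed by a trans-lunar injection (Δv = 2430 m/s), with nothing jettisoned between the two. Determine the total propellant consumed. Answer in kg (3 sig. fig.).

total propellant consumed ≈ 20100 kg

After the first burn: m = 27900 × exp(−1850/3370.0) = 27900 × 0.57755 = 16,113.6 kg.
After the second burn: m = 16,113.6 × exp(−2430/3370.0) = 16,113.6 × 0.48623 = 7,834.92 kg.
Total propellant = m₀ − m_final = 27900 − 7,834.92 = 20,065.08 kg.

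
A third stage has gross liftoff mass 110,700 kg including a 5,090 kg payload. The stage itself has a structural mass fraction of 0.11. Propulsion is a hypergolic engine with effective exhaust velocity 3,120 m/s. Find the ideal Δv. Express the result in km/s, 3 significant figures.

Stage wet mass = m₀ − payload = 110,700 − 5,090 = 105,610 kg.
Stage dry mass = ε × stage wet mass = 0.11 × 105,610 = 11,617.1 kg.
Burnout mass m_f = stage dry + payload = 11,617.1 + 5,090 = 16,707.1 kg.
Rocket equation: Δv = v_e · ln(110,700/16,707.1) = 3120.0 × ln(6.626) = 3120.0 × 1.8910 ≈ 5900 m/s.

Δv ≈ 5.90 km/s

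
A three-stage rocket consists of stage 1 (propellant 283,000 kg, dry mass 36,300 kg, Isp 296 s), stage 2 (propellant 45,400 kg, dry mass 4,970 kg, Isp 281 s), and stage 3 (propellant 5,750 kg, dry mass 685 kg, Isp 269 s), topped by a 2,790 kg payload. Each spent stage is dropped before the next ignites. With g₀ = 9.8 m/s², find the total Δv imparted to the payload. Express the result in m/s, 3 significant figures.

Ignition mass of stage 1 = 283,000+36,300 + 45,400+4,970 + 5,750+685 + 2,790 = 378,895 kg.
Stage 1: m₀ = 378,895 kg, m_f = 378,895 − 283,000 = 95,895 kg; Δv = 296×9.8×ln(3.951) = 2900.8×1.3740 ≈ 3986 m/s.
Stage 2: m₀ = 59,595 kg, m_f = 59,595 − 45,400 = 14,195 kg; Δv = 281×9.8×ln(4.198) = 2753.8×1.4347 ≈ 3951 m/s.
Stage 3: m₀ = 9,225 kg, m_f = 9,225 − 5,750 = 3,475 kg; Δv = 269×9.8×ln(2.655) = 2636.2×0.9763 ≈ 2574 m/s.
Total Δv = 3986 + 3951 + 2574 = 10511 m/s.

Δv ≈ 10500 m/s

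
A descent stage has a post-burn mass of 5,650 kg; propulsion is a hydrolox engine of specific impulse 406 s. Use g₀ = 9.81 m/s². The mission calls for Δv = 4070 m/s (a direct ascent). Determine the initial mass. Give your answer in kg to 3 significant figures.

initial mass ≈ 15700 kg

v_e = Isp · g₀ = 406 × 9.81 = 3982.9 m/s.
From the ideal rocket equation, m₀/m_f = exp(Δv / v_e) = exp(4070 / 3982.9) = exp(1.0219) = 2.7784.
m₀ = m_f × 2.7784 = 5,650 × 2.7784 = 15,698 kg.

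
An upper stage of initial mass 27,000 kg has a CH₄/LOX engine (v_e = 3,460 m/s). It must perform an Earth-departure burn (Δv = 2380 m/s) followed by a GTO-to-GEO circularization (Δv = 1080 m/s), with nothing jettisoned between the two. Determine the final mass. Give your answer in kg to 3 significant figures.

final mass ≈ 9930 kg

After the first burn: m = 27000 × exp(−2380/3460.0) = 27000 × 0.50265 = 13,571.6 kg.
After the second burn: m = 13,571.6 × exp(−1080/3460.0) = 13,571.6 × 0.73188 = 9,932.78 kg.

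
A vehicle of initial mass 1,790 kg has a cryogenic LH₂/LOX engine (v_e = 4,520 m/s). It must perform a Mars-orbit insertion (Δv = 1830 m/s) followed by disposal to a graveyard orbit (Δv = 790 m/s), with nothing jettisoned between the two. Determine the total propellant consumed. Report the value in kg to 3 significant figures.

total propellant consumed ≈ 787 kg

After the first burn: m = 1790 × exp(−1830/4520.0) = 1790 × 0.66707 = 1,194.06 kg.
After the second burn: m = 1,194.06 × exp(−790/4520.0) = 1,194.06 × 0.83964 = 1,002.58 kg.
Total propellant = m₀ − m_final = 1790 − 1,002.58 = 787.42 kg.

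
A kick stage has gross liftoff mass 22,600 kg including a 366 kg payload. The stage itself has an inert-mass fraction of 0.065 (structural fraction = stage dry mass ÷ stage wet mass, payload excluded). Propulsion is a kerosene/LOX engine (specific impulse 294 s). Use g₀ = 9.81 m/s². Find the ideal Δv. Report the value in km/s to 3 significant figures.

Δv ≈ 7.28 km/s

Stage wet mass = m₀ − payload = 22,600 − 366 = 22,234 kg.
Stage dry mass = ε × stage wet mass = 0.065 × 22,234 = 1,445.21 kg.
Burnout mass m_f = stage dry + payload = 1,445.21 + 366 = 1,811.21 kg.
v_e = Isp · g₀ = 294 × 9.81 = 2884.1 m/s.
Δv = v_e · ln(22,600/1,811.21) = 2884.1 × ln(12.48) = 2884.1 × 2.5240 ≈ 7279 m/s.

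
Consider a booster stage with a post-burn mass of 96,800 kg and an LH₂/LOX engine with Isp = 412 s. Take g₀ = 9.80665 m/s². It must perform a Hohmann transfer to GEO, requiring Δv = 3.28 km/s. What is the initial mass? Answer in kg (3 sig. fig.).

v_e = Isp · g₀ = 412 × 9.80665 = 4040.3 m/s.
By the Tsiolkovsky rocket equation, m₀/m_f = exp(Δv / v_e) = exp(3280 / 4040.3) = exp(0.8118) = 2.2520.
m₀ = m_f × 2.2520 = 96,800 × 2.2520 = 217,994 kg.

initial mass ≈ 218000 kg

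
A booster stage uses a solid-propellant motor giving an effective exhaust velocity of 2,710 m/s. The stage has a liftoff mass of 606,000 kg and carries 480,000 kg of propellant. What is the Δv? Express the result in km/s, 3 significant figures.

Δv ≈ 4.26 km/s

m_f = m₀ − m_prop = 606,000 − 480,000 = 126,000 kg.
Δv = v_e · ln(m₀/m_f) = 2710.0 × ln(4.81) = 2710.0 × 1.5706 ≈ 4256.3 m/s.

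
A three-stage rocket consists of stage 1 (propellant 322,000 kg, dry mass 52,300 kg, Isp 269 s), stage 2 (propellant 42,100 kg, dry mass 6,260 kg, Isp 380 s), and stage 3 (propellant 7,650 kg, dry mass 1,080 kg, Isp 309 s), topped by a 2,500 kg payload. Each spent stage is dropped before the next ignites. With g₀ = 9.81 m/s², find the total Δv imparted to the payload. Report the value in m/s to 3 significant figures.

Ignition mass of stage 1 = 322,000+52,300 + 42,100+6,260 + 7,650+1,080 + 2,500 = 433,890 kg.
Stage 1: m₀ = 433,890 kg, m_f = 433,890 − 322,000 = 111,890 kg; Δv = 269×9.81×ln(3.878) = 2638.9×1.3553 ≈ 3576 m/s.
Stage 2: m₀ = 59,590 kg, m_f = 59,590 − 42,100 = 17,490 kg; Δv = 380×9.81×ln(3.407) = 3727.8×1.2259 ≈ 4570 m/s.
Stage 3: m₀ = 11,230 kg, m_f = 11,230 − 7,650 = 3,580 kg; Δv = 309×9.81×ln(3.137) = 3031.3×1.1432 ≈ 3465 m/s.
Total Δv = 3576 + 4570 + 3465 = 11611 m/s.

Δv ≈ 11600 m/s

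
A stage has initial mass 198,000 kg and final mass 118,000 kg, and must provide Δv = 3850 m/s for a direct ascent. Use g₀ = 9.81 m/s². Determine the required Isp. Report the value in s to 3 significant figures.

ln(m₀/m_f) = ln(198000/118000) = ln(1.678) = 0.5176.
By the Tsiolkovsky rocket equation, v_e = Δv / ln(m₀/m_f) = 3850 / 0.5176 = 7438.4 m/s.
Isp = v_e / g₀ = 7438.4 / 9.81 = 758.2 s.

Isp ≈ 758 s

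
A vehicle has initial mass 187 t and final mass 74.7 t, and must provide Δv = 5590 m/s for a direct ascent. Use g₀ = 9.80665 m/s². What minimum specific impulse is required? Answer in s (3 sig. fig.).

Isp ≈ 621 s

ln(m₀/m_f) = ln(187000/74700) = ln(2.503) = 0.9176.
v_e = Δv / ln(m₀/m_f) = 5590 / 0.9176 = 6091.8 m/s.
Isp = v_e / g₀ = 6091.8 / 9.80665 = 621.2 s.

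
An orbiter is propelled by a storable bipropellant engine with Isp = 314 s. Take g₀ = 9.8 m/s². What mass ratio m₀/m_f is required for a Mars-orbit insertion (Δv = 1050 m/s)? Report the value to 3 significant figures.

v_e = Isp · g₀ = 314 × 9.8 = 3077.2 m/s.
m₀/m_f = exp(Δv / v_e) = exp(1050 / 3077.2) = exp(0.3412) = 1.4067.

mass ratio ≈ 1.41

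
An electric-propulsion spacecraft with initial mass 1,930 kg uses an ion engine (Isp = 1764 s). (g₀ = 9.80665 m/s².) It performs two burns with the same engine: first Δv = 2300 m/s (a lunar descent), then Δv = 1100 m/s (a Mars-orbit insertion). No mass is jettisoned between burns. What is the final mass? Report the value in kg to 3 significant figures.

v_e = Isp · g₀ = 1764 × 9.80665 = 17298.9 m/s.
After the first burn: m = 1930 × exp(−2300/17298.9) = 1930 × 0.87550 = 1,689.72 kg.
After the second burn: m = 1,689.72 × exp(−1100/17298.9) = 1,689.72 × 0.93839 = 1,585.62 kg.

final mass ≈ 1590 kg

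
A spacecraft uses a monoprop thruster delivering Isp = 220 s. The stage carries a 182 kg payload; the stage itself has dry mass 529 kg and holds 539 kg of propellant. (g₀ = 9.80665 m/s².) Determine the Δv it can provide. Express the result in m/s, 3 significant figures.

v_e = Isp · g₀ = 220 × 9.80665 = 2157.5 m/s.
m₀ = payload + dry + propellant = 182 + 529 + 539 = 1,250 kg.
m_f = payload + dry = 182 + 529 = 711 kg.
Rocket equation: Δv = v_e · ln(m₀/m_f) = 2157.5 × ln(1.758) = 2157.5 × 0.5642 ≈ 1217.3 m/s.

Δv ≈ 1220 m/s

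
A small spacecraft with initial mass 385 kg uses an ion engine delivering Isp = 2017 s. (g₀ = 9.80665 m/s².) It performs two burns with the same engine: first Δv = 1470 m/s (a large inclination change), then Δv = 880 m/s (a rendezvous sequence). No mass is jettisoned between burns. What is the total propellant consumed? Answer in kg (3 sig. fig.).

total propellant consumed ≈ 43.1 kg

v_e = Isp · g₀ = 2017 × 9.80665 = 19780.0 m/s.
After the first burn: m = 385 × exp(−1470/19780.0) = 385 × 0.92838 = 357.426 kg.
After the second burn: m = 357.426 × exp(−880/19780.0) = 357.426 × 0.95649 = 341.874 kg.
Total propellant = m₀ − m_final = 385 − 341.874 = 43.126 kg.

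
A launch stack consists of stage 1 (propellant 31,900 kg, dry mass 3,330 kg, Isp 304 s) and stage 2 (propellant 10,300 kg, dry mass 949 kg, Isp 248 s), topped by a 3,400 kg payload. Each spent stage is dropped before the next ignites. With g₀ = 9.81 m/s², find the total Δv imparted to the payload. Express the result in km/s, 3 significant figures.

Ignition mass of stage 1 = 31,900+3,330 + 10,300+949 + 3,400 = 49,879 kg.
Stage 1: m₀ = 49,879 kg, m_f = 49,879 − 31,900 = 17,979 kg; Δv = 304×9.81×ln(2.774) = 2982.2×1.0204 ≈ 3043 m/s.
Stage 2: m₀ = 14,649 kg, m_f = 14,649 − 10,300 = 4,349 kg; Δv = 248×9.81×ln(3.368) = 2432.9×1.2144 ≈ 2955 m/s.
Total Δv = 3043 + 2955 = 5998 m/s.

Δv ≈ 6.00 km/s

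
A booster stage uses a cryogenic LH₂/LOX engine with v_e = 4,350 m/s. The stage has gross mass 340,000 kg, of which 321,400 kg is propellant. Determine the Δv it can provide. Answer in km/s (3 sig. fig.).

m_f = m₀ − m_prop = 340,000 − 321,400 = 18,600 kg.
Δv = v_e · ln(m₀/m_f) = 4350.0 × ln(18.28) = 4350.0 × 2.9058 ≈ 12640.2 m/s.

Δv ≈ 12.6 km/s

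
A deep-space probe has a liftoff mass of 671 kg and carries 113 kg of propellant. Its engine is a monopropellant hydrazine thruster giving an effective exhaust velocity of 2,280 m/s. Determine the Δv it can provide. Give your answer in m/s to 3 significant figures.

m_f = m₀ − m_prop = 671 − 113 = 558 kg.
Rocket equation: Δv = v_e · ln(m₀/m_f) = 2280.0 × ln(1.203) = 2280.0 × 0.1844 ≈ 420.5 m/s.

Δv ≈ 420 m/s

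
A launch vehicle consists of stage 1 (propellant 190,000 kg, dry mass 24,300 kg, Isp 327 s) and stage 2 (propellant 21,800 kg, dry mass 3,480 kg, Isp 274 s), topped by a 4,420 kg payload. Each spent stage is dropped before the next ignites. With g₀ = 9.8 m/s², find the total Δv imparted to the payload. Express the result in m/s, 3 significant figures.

Δv ≈ 8390 m/s

Ignition mass of stage 1 = 190,000+24,300 + 21,800+3,480 + 4,420 = 244,000 kg.
Stage 1: m₀ = 244,000 kg, m_f = 244,000 − 190,000 = 54,000 kg; Δv = 327×9.8×ln(4.519) = 3204.6×1.5082 ≈ 4833 m/s.
Stage 2: m₀ = 29,700 kg, m_f = 29,700 − 21,800 = 7,900 kg; Δv = 274×9.8×ln(3.759) = 2685.2×1.3243 ≈ 3556 m/s.
Total Δv = 4833 + 3556 = 8389 m/s.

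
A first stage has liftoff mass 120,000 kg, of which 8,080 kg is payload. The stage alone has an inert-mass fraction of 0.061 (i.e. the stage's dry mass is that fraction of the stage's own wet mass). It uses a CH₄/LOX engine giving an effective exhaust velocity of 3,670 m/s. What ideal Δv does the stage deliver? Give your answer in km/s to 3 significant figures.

Δv ≈ 7.65 km/s

Stage wet mass = m₀ − payload = 120,000 − 8,080 = 111,920 kg.
Stage dry mass = ε × stage wet mass = 0.061 × 111,920 = 6,827.12 kg.
Burnout mass m_f = stage dry + payload = 6,827.12 + 8,080 = 14,907.12 kg.
Δv = v_e · ln(120,000/14,907.12) = 3670.0 × ln(8.05) = 3670.0 × 2.0857 ≈ 7654 m/s.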